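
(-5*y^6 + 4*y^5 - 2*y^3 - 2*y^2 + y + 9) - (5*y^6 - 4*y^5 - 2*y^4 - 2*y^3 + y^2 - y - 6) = -10*y^6 + 8*y^5 + 2*y^4 - 3*y^2 + 2*y + 15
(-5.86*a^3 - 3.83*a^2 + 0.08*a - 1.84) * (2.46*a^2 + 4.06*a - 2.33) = -14.4156*a^5 - 33.2134*a^4 - 1.6992*a^3 + 4.7223*a^2 - 7.6568*a + 4.2872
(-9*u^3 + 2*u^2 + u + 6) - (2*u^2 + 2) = -9*u^3 + u + 4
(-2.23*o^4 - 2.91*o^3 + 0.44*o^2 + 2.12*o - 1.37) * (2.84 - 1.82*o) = 4.0586*o^5 - 1.037*o^4 - 9.0652*o^3 - 2.6088*o^2 + 8.5142*o - 3.8908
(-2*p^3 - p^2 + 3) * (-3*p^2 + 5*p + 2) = 6*p^5 - 7*p^4 - 9*p^3 - 11*p^2 + 15*p + 6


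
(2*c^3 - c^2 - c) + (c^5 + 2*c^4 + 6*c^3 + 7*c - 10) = c^5 + 2*c^4 + 8*c^3 - c^2 + 6*c - 10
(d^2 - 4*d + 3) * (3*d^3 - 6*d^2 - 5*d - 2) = 3*d^5 - 18*d^4 + 28*d^3 - 7*d - 6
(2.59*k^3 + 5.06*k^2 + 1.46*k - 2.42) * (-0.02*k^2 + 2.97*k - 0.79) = -0.0518*k^5 + 7.5911*k^4 + 12.9529*k^3 + 0.3872*k^2 - 8.3408*k + 1.9118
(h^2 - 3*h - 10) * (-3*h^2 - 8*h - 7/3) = -3*h^4 + h^3 + 155*h^2/3 + 87*h + 70/3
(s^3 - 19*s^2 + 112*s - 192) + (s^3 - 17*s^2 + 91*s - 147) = 2*s^3 - 36*s^2 + 203*s - 339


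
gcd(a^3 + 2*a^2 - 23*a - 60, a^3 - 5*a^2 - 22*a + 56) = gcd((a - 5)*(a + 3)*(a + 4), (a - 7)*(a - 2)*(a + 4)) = a + 4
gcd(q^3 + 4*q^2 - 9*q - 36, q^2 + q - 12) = q^2 + q - 12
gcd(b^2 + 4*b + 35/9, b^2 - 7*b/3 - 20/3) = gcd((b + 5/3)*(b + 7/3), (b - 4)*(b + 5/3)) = b + 5/3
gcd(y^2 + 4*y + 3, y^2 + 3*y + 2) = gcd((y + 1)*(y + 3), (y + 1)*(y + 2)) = y + 1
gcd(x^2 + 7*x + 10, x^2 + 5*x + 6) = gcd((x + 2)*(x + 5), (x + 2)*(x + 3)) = x + 2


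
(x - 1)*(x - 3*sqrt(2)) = x^2 - 3*sqrt(2)*x - x + 3*sqrt(2)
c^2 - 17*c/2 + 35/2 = (c - 5)*(c - 7/2)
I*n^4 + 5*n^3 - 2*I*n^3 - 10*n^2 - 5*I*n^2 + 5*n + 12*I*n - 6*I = (n - 1)*(n - 3*I)*(n - 2*I)*(I*n - I)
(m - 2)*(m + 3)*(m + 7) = m^3 + 8*m^2 + m - 42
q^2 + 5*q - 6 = (q - 1)*(q + 6)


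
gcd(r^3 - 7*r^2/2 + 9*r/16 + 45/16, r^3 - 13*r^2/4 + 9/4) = r^2 - 9*r/4 - 9/4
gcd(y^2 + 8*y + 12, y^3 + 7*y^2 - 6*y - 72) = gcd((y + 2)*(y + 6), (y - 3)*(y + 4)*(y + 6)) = y + 6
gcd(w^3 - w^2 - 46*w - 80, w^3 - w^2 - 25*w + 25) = w + 5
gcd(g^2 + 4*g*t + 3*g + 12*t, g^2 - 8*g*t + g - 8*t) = 1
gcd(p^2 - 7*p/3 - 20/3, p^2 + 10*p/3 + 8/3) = 1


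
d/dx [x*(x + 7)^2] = (x + 7)*(3*x + 7)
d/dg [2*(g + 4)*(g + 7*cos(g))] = 2*g - 2*(g + 4)*(7*sin(g) - 1) + 14*cos(g)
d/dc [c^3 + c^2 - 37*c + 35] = 3*c^2 + 2*c - 37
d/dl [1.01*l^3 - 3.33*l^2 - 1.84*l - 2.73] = 3.03*l^2 - 6.66*l - 1.84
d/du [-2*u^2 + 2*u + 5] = 2 - 4*u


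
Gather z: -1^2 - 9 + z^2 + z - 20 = z^2 + z - 30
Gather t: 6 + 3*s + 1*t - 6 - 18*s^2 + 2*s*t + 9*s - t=-18*s^2 + 2*s*t + 12*s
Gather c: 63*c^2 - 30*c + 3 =63*c^2 - 30*c + 3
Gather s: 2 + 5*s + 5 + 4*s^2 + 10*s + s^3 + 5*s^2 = s^3 + 9*s^2 + 15*s + 7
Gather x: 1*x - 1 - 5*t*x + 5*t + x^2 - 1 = 5*t + x^2 + x*(1 - 5*t) - 2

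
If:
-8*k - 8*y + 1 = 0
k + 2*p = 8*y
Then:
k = 1/8 - y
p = 9*y/2 - 1/16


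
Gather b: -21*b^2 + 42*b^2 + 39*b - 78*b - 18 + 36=21*b^2 - 39*b + 18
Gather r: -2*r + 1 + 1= 2 - 2*r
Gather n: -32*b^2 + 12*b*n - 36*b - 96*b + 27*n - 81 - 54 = -32*b^2 - 132*b + n*(12*b + 27) - 135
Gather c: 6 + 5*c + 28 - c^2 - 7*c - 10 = -c^2 - 2*c + 24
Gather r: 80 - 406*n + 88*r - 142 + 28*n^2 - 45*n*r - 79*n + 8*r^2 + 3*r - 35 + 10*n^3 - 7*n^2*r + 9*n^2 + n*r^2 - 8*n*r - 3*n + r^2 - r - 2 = 10*n^3 + 37*n^2 - 488*n + r^2*(n + 9) + r*(-7*n^2 - 53*n + 90) - 99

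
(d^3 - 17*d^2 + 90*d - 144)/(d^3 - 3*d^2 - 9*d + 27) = (d^2 - 14*d + 48)/(d^2 - 9)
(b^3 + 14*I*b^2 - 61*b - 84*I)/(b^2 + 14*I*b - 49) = (b^2 + 7*I*b - 12)/(b + 7*I)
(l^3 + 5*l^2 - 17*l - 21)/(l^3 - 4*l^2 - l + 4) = (l^2 + 4*l - 21)/(l^2 - 5*l + 4)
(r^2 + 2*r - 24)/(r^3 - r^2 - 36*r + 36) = (r - 4)/(r^2 - 7*r + 6)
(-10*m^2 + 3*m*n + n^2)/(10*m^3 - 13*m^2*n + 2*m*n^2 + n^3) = -1/(m - n)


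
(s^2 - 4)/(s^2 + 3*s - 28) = (s^2 - 4)/(s^2 + 3*s - 28)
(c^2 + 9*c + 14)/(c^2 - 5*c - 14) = (c + 7)/(c - 7)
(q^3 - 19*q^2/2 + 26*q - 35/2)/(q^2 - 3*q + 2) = (2*q^2 - 17*q + 35)/(2*(q - 2))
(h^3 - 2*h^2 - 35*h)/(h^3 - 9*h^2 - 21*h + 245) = h/(h - 7)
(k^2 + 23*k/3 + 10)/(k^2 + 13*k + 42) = (k + 5/3)/(k + 7)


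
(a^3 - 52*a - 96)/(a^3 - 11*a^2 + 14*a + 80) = (a + 6)/(a - 5)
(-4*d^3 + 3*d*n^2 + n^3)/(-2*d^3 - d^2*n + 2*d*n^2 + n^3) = (2*d + n)/(d + n)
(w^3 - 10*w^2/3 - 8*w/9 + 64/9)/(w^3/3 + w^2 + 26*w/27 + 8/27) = 3*(3*w^2 - 14*w + 16)/(3*w^2 + 5*w + 2)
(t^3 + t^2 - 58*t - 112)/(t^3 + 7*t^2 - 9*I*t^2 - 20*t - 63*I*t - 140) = (t^2 - 6*t - 16)/(t^2 - 9*I*t - 20)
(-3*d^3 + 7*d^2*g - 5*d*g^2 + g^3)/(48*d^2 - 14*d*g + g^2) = (-3*d^3 + 7*d^2*g - 5*d*g^2 + g^3)/(48*d^2 - 14*d*g + g^2)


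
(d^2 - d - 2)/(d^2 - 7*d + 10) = (d + 1)/(d - 5)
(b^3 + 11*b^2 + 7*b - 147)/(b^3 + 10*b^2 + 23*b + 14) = (b^2 + 4*b - 21)/(b^2 + 3*b + 2)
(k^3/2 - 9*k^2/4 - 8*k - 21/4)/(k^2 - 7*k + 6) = (2*k^3 - 9*k^2 - 32*k - 21)/(4*(k^2 - 7*k + 6))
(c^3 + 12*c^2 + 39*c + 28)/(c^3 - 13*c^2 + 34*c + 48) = (c^2 + 11*c + 28)/(c^2 - 14*c + 48)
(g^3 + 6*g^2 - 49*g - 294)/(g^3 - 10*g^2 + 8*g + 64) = (g^3 + 6*g^2 - 49*g - 294)/(g^3 - 10*g^2 + 8*g + 64)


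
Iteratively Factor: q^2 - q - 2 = (q - 2)*(q + 1)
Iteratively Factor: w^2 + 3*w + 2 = (w + 1)*(w + 2)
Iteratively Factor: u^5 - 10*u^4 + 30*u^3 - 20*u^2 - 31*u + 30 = (u - 1)*(u^4 - 9*u^3 + 21*u^2 + u - 30) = (u - 5)*(u - 1)*(u^3 - 4*u^2 + u + 6) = (u - 5)*(u - 1)*(u + 1)*(u^2 - 5*u + 6) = (u - 5)*(u - 2)*(u - 1)*(u + 1)*(u - 3)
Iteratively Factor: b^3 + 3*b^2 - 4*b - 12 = (b - 2)*(b^2 + 5*b + 6) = (b - 2)*(b + 3)*(b + 2)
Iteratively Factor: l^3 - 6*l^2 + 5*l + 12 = (l + 1)*(l^2 - 7*l + 12) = (l - 3)*(l + 1)*(l - 4)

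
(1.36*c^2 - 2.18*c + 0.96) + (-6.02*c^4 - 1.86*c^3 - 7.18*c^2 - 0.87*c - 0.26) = -6.02*c^4 - 1.86*c^3 - 5.82*c^2 - 3.05*c + 0.7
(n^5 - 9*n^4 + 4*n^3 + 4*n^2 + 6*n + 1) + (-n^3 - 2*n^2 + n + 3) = n^5 - 9*n^4 + 3*n^3 + 2*n^2 + 7*n + 4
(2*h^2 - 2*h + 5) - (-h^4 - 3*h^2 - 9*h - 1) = h^4 + 5*h^2 + 7*h + 6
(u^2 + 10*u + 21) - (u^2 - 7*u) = 17*u + 21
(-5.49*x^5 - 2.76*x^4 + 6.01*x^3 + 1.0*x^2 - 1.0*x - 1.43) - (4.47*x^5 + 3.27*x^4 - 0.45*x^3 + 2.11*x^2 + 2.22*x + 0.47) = -9.96*x^5 - 6.03*x^4 + 6.46*x^3 - 1.11*x^2 - 3.22*x - 1.9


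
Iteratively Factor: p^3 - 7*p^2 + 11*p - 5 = (p - 5)*(p^2 - 2*p + 1) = (p - 5)*(p - 1)*(p - 1)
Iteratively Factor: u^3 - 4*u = (u - 2)*(u^2 + 2*u) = (u - 2)*(u + 2)*(u)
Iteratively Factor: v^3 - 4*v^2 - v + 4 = (v + 1)*(v^2 - 5*v + 4) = (v - 4)*(v + 1)*(v - 1)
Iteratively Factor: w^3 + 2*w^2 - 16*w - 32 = (w - 4)*(w^2 + 6*w + 8) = (w - 4)*(w + 4)*(w + 2)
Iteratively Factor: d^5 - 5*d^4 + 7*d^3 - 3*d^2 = (d)*(d^4 - 5*d^3 + 7*d^2 - 3*d) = d*(d - 1)*(d^3 - 4*d^2 + 3*d) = d*(d - 3)*(d - 1)*(d^2 - d) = d^2*(d - 3)*(d - 1)*(d - 1)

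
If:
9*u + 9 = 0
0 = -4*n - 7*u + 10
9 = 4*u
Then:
No Solution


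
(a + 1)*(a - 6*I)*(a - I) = a^3 + a^2 - 7*I*a^2 - 6*a - 7*I*a - 6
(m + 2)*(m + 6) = m^2 + 8*m + 12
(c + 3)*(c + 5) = c^2 + 8*c + 15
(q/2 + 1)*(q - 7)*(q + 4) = q^3/2 - q^2/2 - 17*q - 28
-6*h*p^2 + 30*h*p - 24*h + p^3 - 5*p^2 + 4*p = (-6*h + p)*(p - 4)*(p - 1)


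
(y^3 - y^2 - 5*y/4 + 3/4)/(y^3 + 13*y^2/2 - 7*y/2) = (2*y^2 - y - 3)/(2*y*(y + 7))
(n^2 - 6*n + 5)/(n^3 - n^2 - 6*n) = (-n^2 + 6*n - 5)/(n*(-n^2 + n + 6))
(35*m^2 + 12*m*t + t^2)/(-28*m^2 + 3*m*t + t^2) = (5*m + t)/(-4*m + t)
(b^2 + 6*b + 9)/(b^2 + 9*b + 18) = (b + 3)/(b + 6)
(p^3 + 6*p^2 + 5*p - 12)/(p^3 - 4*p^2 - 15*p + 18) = (p + 4)/(p - 6)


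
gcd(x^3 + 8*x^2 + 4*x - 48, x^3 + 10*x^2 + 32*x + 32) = x + 4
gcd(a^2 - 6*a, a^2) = a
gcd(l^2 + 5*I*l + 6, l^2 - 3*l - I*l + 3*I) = l - I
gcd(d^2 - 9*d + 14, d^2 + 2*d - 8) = d - 2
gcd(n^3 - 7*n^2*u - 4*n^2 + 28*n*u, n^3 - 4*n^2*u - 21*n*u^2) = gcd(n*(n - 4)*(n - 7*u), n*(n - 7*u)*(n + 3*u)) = -n^2 + 7*n*u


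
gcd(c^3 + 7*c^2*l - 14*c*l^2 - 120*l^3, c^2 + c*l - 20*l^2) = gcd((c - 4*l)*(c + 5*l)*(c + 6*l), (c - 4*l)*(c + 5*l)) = c^2 + c*l - 20*l^2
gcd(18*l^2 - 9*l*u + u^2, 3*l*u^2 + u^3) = 1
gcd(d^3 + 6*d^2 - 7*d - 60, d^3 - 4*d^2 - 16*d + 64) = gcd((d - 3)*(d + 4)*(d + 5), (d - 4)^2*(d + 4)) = d + 4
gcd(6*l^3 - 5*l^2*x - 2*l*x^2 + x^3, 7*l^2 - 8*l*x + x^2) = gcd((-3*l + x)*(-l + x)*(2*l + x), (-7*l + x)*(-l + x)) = -l + x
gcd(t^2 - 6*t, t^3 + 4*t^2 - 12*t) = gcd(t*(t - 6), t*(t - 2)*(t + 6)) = t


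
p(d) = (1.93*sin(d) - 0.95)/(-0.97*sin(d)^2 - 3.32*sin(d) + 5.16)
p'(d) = (1.94*sin(d)*cos(d) + 3.32*cos(d))*(1.93*sin(d) - 0.95)/(-0.97*sin(d)^2 - 3.32*sin(d) + 5.16)^2 + 1.93*cos(d)/(-0.97*sin(d)^2 - 3.32*sin(d) + 5.16) = (1.8721*sin(d)^2 - 1.843*sin(d) + 6.8048)*cos(d)/(0.9409*sin(d)^4 + 6.4408*sin(d)^3 + 1.012*sin(d)^2 - 34.2624*sin(d) + 26.6256)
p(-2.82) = -0.26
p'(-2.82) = -0.19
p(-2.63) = -0.29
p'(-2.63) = -0.17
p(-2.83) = -0.25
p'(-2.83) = -0.19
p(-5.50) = 0.18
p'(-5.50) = 0.84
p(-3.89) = 0.15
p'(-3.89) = -0.78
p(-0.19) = -0.23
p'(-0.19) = 0.21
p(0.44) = -0.04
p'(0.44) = 0.45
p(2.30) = 0.23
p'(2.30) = -0.94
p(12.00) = -0.30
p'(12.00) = 0.16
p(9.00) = -0.04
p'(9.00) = -0.44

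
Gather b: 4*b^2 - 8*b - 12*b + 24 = 4*b^2 - 20*b + 24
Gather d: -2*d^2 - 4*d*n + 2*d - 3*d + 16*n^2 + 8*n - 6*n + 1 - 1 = -2*d^2 + d*(-4*n - 1) + 16*n^2 + 2*n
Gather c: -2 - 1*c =-c - 2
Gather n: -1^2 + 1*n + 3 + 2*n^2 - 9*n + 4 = 2*n^2 - 8*n + 6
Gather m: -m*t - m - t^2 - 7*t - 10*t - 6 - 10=m*(-t - 1) - t^2 - 17*t - 16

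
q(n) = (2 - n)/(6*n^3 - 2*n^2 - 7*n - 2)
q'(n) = (2 - n)*(-18*n^2 + 4*n + 7)/(6*n^3 - 2*n^2 - 7*n - 2)^2 - 1/(6*n^3 - 2*n^2 - 7*n - 2) = (-6*n^3 + 2*n^2 + 7*n - (n - 2)*(-18*n^2 + 4*n + 7) + 2)/(-6*n^3 + 2*n^2 + 7*n + 2)^2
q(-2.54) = -0.05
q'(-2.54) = -0.05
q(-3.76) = -0.02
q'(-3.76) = -0.01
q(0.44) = -0.31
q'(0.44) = 0.54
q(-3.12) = -0.03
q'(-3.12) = -0.02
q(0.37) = -0.36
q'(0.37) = 0.69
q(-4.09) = -0.01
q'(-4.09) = -0.01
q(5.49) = -0.00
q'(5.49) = 0.00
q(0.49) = -0.29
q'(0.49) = 0.45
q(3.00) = -0.00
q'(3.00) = 0.00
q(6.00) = 0.00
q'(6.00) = 0.00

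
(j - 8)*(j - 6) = j^2 - 14*j + 48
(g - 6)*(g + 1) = g^2 - 5*g - 6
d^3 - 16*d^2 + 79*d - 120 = (d - 8)*(d - 5)*(d - 3)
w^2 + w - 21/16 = (w - 3/4)*(w + 7/4)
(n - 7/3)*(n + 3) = n^2 + 2*n/3 - 7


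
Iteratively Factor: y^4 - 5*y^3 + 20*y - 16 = (y - 4)*(y^3 - y^2 - 4*y + 4) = (y - 4)*(y + 2)*(y^2 - 3*y + 2) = (y - 4)*(y - 2)*(y + 2)*(y - 1)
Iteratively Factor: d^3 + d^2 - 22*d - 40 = (d + 4)*(d^2 - 3*d - 10) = (d - 5)*(d + 4)*(d + 2)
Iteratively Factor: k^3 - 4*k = (k + 2)*(k^2 - 2*k) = k*(k + 2)*(k - 2)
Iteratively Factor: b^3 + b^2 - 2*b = (b)*(b^2 + b - 2) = b*(b + 2)*(b - 1)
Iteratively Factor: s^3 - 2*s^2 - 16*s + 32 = (s + 4)*(s^2 - 6*s + 8) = (s - 2)*(s + 4)*(s - 4)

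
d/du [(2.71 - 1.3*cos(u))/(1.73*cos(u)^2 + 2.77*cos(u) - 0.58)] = (-2.249*cos(u)^2 + 9.3766*cos(u) + 6.7527)*sin(u)/(2.9929*cos(u)^4 + 9.5842*cos(u)^3 + 5.6661*cos(u)^2 - 3.2132*cos(u) + 0.3364)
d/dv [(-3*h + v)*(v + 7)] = -3*h + 2*v + 7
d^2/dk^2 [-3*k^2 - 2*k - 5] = -6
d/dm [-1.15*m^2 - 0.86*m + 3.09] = -2.3*m - 0.86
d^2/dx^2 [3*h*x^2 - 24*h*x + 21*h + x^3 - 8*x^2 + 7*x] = 6*h + 6*x - 16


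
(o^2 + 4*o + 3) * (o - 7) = o^3 - 3*o^2 - 25*o - 21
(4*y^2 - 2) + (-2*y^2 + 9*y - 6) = 2*y^2 + 9*y - 8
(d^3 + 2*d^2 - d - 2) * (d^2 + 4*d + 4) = d^5 + 6*d^4 + 11*d^3 + 2*d^2 - 12*d - 8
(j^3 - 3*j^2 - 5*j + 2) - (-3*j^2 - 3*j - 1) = j^3 - 2*j + 3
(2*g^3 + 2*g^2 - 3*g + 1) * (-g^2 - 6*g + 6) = -2*g^5 - 14*g^4 + 3*g^3 + 29*g^2 - 24*g + 6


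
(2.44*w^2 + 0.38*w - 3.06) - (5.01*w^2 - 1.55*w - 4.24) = -2.57*w^2 + 1.93*w + 1.18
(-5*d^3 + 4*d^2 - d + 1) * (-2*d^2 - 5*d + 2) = 10*d^5 + 17*d^4 - 28*d^3 + 11*d^2 - 7*d + 2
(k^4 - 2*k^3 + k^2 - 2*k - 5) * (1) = k^4 - 2*k^3 + k^2 - 2*k - 5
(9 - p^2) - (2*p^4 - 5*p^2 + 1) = -2*p^4 + 4*p^2 + 8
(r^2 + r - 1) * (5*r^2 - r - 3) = 5*r^4 + 4*r^3 - 9*r^2 - 2*r + 3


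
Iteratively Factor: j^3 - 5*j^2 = (j)*(j^2 - 5*j) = j^2*(j - 5)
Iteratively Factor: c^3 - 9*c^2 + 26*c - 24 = (c - 4)*(c^2 - 5*c + 6) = (c - 4)*(c - 3)*(c - 2)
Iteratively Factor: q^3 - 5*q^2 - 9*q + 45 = (q - 5)*(q^2 - 9) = (q - 5)*(q + 3)*(q - 3)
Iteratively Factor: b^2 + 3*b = (b)*(b + 3)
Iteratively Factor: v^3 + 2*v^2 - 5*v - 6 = (v - 2)*(v^2 + 4*v + 3) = (v - 2)*(v + 3)*(v + 1)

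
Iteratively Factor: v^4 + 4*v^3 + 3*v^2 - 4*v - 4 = (v + 2)*(v^3 + 2*v^2 - v - 2) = (v + 2)^2*(v^2 - 1) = (v + 1)*(v + 2)^2*(v - 1)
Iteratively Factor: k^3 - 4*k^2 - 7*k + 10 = (k - 1)*(k^2 - 3*k - 10) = (k - 5)*(k - 1)*(k + 2)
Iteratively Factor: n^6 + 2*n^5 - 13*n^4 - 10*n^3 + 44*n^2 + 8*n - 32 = (n + 2)*(n^5 - 13*n^3 + 16*n^2 + 12*n - 16) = (n + 2)*(n + 4)*(n^4 - 4*n^3 + 3*n^2 + 4*n - 4) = (n - 2)*(n + 2)*(n + 4)*(n^3 - 2*n^2 - n + 2) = (n - 2)*(n - 1)*(n + 2)*(n + 4)*(n^2 - n - 2) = (n - 2)*(n - 1)*(n + 1)*(n + 2)*(n + 4)*(n - 2)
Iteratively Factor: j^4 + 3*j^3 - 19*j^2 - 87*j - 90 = (j + 3)*(j^3 - 19*j - 30) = (j + 2)*(j + 3)*(j^2 - 2*j - 15) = (j - 5)*(j + 2)*(j + 3)*(j + 3)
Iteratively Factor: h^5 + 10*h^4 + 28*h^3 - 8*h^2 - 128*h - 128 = (h + 4)*(h^4 + 6*h^3 + 4*h^2 - 24*h - 32) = (h + 4)^2*(h^3 + 2*h^2 - 4*h - 8) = (h - 2)*(h + 4)^2*(h^2 + 4*h + 4) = (h - 2)*(h + 2)*(h + 4)^2*(h + 2)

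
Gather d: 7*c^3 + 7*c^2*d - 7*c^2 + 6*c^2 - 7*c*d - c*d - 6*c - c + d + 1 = 7*c^3 - c^2 - 7*c + d*(7*c^2 - 8*c + 1) + 1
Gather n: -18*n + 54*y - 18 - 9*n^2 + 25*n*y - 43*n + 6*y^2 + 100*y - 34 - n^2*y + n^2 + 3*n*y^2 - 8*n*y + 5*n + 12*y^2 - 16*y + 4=n^2*(-y - 8) + n*(3*y^2 + 17*y - 56) + 18*y^2 + 138*y - 48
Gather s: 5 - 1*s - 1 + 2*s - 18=s - 14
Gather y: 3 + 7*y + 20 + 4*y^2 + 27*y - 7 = 4*y^2 + 34*y + 16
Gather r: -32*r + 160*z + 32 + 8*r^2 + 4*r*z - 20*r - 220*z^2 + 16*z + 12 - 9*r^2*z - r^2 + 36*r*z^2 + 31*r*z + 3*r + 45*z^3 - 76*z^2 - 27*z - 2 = r^2*(7 - 9*z) + r*(36*z^2 + 35*z - 49) + 45*z^3 - 296*z^2 + 149*z + 42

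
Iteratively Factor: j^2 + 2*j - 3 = (j - 1)*(j + 3)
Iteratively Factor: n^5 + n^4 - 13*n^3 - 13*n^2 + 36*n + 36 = (n + 3)*(n^4 - 2*n^3 - 7*n^2 + 8*n + 12) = (n + 1)*(n + 3)*(n^3 - 3*n^2 - 4*n + 12) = (n - 3)*(n + 1)*(n + 3)*(n^2 - 4) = (n - 3)*(n - 2)*(n + 1)*(n + 3)*(n + 2)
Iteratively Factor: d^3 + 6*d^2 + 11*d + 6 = (d + 2)*(d^2 + 4*d + 3) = (d + 2)*(d + 3)*(d + 1)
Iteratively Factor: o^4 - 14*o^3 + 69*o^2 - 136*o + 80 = (o - 4)*(o^3 - 10*o^2 + 29*o - 20) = (o - 4)^2*(o^2 - 6*o + 5) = (o - 4)^2*(o - 1)*(o - 5)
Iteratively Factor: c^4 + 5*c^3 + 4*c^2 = (c + 4)*(c^3 + c^2) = (c + 1)*(c + 4)*(c^2) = c*(c + 1)*(c + 4)*(c)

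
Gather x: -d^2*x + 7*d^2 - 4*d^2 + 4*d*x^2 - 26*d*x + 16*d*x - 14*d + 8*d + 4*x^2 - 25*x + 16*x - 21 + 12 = 3*d^2 - 6*d + x^2*(4*d + 4) + x*(-d^2 - 10*d - 9) - 9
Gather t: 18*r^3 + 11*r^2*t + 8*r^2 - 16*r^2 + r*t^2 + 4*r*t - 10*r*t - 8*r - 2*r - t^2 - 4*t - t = 18*r^3 - 8*r^2 - 10*r + t^2*(r - 1) + t*(11*r^2 - 6*r - 5)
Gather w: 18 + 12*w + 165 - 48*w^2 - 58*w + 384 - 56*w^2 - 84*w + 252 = -104*w^2 - 130*w + 819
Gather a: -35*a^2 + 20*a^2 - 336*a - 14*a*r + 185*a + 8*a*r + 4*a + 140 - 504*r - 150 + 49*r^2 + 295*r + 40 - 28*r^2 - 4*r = -15*a^2 + a*(-6*r - 147) + 21*r^2 - 213*r + 30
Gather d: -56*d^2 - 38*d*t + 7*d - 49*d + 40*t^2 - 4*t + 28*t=-56*d^2 + d*(-38*t - 42) + 40*t^2 + 24*t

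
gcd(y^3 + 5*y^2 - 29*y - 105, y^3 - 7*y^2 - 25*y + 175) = y - 5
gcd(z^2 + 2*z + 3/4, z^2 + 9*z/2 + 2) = z + 1/2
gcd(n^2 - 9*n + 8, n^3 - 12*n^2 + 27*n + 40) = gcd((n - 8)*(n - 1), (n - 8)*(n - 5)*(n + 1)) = n - 8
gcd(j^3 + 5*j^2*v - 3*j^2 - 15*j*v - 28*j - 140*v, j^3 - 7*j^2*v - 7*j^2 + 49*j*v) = j - 7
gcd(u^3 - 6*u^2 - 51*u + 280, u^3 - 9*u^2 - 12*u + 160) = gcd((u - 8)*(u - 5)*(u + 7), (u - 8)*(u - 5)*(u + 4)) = u^2 - 13*u + 40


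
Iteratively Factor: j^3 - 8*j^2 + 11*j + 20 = (j - 5)*(j^2 - 3*j - 4) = (j - 5)*(j - 4)*(j + 1)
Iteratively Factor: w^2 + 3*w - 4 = (w - 1)*(w + 4)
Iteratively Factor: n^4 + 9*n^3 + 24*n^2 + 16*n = (n + 4)*(n^3 + 5*n^2 + 4*n) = (n + 1)*(n + 4)*(n^2 + 4*n) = n*(n + 1)*(n + 4)*(n + 4)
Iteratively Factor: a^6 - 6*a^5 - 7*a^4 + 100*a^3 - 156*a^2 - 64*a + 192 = (a + 4)*(a^5 - 10*a^4 + 33*a^3 - 32*a^2 - 28*a + 48) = (a - 4)*(a + 4)*(a^4 - 6*a^3 + 9*a^2 + 4*a - 12) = (a - 4)*(a - 2)*(a + 4)*(a^3 - 4*a^2 + a + 6) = (a - 4)*(a - 3)*(a - 2)*(a + 4)*(a^2 - a - 2) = (a - 4)*(a - 3)*(a - 2)^2*(a + 4)*(a + 1)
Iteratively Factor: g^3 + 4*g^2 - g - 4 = (g + 4)*(g^2 - 1) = (g - 1)*(g + 4)*(g + 1)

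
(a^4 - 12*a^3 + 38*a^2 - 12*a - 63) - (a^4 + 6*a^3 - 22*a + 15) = -18*a^3 + 38*a^2 + 10*a - 78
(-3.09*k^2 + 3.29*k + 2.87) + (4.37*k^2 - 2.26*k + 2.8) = 1.28*k^2 + 1.03*k + 5.67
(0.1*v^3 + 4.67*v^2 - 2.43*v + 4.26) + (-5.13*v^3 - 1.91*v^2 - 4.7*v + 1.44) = -5.03*v^3 + 2.76*v^2 - 7.13*v + 5.7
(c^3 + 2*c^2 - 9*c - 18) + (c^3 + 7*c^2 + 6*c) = 2*c^3 + 9*c^2 - 3*c - 18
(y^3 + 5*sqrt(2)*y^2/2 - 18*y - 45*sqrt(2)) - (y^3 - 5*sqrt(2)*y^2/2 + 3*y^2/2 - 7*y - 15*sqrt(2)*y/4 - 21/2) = -3*y^2/2 + 5*sqrt(2)*y^2 - 11*y + 15*sqrt(2)*y/4 - 45*sqrt(2) + 21/2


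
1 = 1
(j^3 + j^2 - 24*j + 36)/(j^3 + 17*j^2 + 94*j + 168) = (j^2 - 5*j + 6)/(j^2 + 11*j + 28)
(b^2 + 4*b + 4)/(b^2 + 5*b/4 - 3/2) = 4*(b + 2)/(4*b - 3)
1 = 1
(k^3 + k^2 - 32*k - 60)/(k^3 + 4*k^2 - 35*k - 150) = (k + 2)/(k + 5)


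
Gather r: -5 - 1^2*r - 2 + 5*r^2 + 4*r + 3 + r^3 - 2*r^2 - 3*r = r^3 + 3*r^2 - 4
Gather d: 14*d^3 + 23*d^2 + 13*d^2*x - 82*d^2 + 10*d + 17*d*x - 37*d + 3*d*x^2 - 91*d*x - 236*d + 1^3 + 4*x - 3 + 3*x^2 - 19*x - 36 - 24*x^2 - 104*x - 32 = 14*d^3 + d^2*(13*x - 59) + d*(3*x^2 - 74*x - 263) - 21*x^2 - 119*x - 70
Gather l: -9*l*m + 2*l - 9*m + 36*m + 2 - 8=l*(2 - 9*m) + 27*m - 6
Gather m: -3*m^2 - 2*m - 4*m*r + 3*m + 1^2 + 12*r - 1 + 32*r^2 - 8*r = -3*m^2 + m*(1 - 4*r) + 32*r^2 + 4*r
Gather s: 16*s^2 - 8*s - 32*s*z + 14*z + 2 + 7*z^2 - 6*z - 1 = 16*s^2 + s*(-32*z - 8) + 7*z^2 + 8*z + 1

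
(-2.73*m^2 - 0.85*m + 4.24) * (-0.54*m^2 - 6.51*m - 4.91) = 1.4742*m^4 + 18.2313*m^3 + 16.6482*m^2 - 23.4289*m - 20.8184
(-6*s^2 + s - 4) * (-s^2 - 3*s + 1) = 6*s^4 + 17*s^3 - 5*s^2 + 13*s - 4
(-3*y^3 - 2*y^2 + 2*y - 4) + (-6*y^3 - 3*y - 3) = -9*y^3 - 2*y^2 - y - 7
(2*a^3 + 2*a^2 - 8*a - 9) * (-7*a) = -14*a^4 - 14*a^3 + 56*a^2 + 63*a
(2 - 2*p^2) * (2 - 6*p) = 12*p^3 - 4*p^2 - 12*p + 4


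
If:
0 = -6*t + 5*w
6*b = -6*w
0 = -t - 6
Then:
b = 36/5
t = -6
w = -36/5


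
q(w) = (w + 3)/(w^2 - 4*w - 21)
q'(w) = (4 - 2*w)*(w + 3)/(w^2 - 4*w - 21)^2 + 1/(w^2 - 4*w - 21)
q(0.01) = -0.14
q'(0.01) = -0.02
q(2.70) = -0.23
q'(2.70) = -0.05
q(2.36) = -0.22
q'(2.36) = -0.05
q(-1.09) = -0.12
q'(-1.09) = -0.02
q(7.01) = 100.00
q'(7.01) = -10000.00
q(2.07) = -0.20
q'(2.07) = -0.04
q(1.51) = -0.18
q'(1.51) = -0.03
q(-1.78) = -0.11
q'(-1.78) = -0.01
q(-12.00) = -0.05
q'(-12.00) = 0.00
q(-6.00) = -0.08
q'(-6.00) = -0.00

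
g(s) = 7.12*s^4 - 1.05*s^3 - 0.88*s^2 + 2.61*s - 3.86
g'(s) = 28.48*s^3 - 3.15*s^2 - 1.76*s + 2.61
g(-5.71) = 7716.78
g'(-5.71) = -5392.15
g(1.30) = 16.07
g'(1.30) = 57.57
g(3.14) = 655.30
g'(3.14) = 847.74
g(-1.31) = 14.54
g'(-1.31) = -64.52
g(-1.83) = 74.70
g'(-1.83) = -179.26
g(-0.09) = -4.10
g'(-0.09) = 2.72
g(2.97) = 522.62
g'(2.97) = 715.72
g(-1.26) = 11.50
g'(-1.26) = -57.14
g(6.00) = 8980.84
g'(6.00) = 6030.33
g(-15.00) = 363752.74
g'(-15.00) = -96799.74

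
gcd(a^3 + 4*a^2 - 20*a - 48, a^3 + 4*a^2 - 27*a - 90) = a + 6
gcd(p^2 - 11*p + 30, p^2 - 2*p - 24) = p - 6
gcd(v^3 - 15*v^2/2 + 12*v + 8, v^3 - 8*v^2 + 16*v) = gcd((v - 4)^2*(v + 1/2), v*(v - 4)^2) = v^2 - 8*v + 16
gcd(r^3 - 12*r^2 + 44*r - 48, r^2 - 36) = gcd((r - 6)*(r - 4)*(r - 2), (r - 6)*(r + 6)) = r - 6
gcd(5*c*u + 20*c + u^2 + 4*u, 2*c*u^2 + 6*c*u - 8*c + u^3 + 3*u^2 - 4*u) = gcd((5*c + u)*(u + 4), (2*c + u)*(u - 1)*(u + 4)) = u + 4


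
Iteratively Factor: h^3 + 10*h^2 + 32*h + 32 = (h + 4)*(h^2 + 6*h + 8) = (h + 2)*(h + 4)*(h + 4)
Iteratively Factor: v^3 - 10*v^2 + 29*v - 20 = (v - 5)*(v^2 - 5*v + 4) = (v - 5)*(v - 1)*(v - 4)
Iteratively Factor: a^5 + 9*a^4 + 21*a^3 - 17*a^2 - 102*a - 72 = (a - 2)*(a^4 + 11*a^3 + 43*a^2 + 69*a + 36) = (a - 2)*(a + 4)*(a^3 + 7*a^2 + 15*a + 9) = (a - 2)*(a + 3)*(a + 4)*(a^2 + 4*a + 3) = (a - 2)*(a + 3)^2*(a + 4)*(a + 1)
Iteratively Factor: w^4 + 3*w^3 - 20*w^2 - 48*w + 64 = (w + 4)*(w^3 - w^2 - 16*w + 16) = (w - 1)*(w + 4)*(w^2 - 16) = (w - 1)*(w + 4)^2*(w - 4)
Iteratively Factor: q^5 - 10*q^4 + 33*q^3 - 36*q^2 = (q - 4)*(q^4 - 6*q^3 + 9*q^2) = q*(q - 4)*(q^3 - 6*q^2 + 9*q) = q*(q - 4)*(q - 3)*(q^2 - 3*q) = q*(q - 4)*(q - 3)^2*(q)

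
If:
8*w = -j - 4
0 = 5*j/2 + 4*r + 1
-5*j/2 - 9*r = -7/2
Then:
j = -46/25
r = 9/10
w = -27/100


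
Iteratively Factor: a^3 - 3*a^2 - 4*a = (a + 1)*(a^2 - 4*a) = a*(a + 1)*(a - 4)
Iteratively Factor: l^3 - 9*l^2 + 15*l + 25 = (l - 5)*(l^2 - 4*l - 5) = (l - 5)*(l + 1)*(l - 5)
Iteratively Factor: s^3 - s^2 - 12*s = (s)*(s^2 - s - 12) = s*(s + 3)*(s - 4)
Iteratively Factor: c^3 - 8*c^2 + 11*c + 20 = (c - 4)*(c^2 - 4*c - 5) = (c - 5)*(c - 4)*(c + 1)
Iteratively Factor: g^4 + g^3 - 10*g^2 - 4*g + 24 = (g - 2)*(g^3 + 3*g^2 - 4*g - 12) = (g - 2)^2*(g^2 + 5*g + 6) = (g - 2)^2*(g + 3)*(g + 2)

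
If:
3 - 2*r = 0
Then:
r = 3/2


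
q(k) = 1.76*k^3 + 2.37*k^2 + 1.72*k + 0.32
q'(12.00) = 818.92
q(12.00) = 3403.52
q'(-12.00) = 705.16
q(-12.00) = -2720.32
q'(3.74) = 93.30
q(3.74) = 131.98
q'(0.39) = 4.37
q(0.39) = 1.46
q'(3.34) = 76.45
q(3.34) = 98.08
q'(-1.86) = 11.17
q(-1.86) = -6.01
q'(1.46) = 19.90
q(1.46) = 13.36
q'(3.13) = 68.28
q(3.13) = 82.89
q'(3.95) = 102.82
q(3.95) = 152.56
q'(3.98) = 104.22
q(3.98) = 155.67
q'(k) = 5.28*k^2 + 4.74*k + 1.72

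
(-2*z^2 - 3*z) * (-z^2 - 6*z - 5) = 2*z^4 + 15*z^3 + 28*z^2 + 15*z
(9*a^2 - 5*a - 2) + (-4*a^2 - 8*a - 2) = 5*a^2 - 13*a - 4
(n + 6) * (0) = 0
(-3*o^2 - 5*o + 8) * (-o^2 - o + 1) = 3*o^4 + 8*o^3 - 6*o^2 - 13*o + 8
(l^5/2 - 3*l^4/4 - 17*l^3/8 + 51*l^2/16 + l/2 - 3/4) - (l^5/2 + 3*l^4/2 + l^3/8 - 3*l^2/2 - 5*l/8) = -9*l^4/4 - 9*l^3/4 + 75*l^2/16 + 9*l/8 - 3/4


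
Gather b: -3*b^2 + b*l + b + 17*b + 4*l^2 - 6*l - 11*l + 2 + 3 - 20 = -3*b^2 + b*(l + 18) + 4*l^2 - 17*l - 15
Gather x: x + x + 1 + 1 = 2*x + 2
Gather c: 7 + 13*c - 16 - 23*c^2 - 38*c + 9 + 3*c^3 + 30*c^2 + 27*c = 3*c^3 + 7*c^2 + 2*c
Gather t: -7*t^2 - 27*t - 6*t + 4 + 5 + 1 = -7*t^2 - 33*t + 10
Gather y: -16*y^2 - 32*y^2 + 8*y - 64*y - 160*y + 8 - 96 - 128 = -48*y^2 - 216*y - 216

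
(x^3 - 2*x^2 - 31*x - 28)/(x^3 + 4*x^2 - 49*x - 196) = (x + 1)/(x + 7)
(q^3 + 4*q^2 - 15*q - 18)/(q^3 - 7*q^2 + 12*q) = (q^2 + 7*q + 6)/(q*(q - 4))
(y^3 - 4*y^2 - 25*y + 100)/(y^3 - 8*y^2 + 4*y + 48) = (y^2 - 25)/(y^2 - 4*y - 12)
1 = 1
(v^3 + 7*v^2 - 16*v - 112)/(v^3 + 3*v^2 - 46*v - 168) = (v^2 + 3*v - 28)/(v^2 - v - 42)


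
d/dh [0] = 0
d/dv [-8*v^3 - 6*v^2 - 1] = 12*v*(-2*v - 1)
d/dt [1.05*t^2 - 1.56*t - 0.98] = 2.1*t - 1.56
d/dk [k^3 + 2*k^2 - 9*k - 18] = 3*k^2 + 4*k - 9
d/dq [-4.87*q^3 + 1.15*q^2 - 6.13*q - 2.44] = -14.61*q^2 + 2.3*q - 6.13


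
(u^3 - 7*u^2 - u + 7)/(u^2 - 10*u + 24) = (u^3 - 7*u^2 - u + 7)/(u^2 - 10*u + 24)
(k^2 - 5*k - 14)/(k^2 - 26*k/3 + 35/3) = 3*(k + 2)/(3*k - 5)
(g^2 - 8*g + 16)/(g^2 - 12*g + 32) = (g - 4)/(g - 8)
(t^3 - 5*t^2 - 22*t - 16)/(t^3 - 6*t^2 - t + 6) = (t^2 - 6*t - 16)/(t^2 - 7*t + 6)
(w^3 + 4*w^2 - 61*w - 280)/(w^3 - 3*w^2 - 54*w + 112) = (w + 5)/(w - 2)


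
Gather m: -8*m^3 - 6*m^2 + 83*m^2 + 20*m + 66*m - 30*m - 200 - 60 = -8*m^3 + 77*m^2 + 56*m - 260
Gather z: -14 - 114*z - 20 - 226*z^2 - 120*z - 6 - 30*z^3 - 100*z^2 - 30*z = -30*z^3 - 326*z^2 - 264*z - 40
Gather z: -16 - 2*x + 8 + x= -x - 8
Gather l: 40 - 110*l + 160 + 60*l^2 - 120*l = 60*l^2 - 230*l + 200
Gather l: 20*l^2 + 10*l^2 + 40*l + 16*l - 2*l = 30*l^2 + 54*l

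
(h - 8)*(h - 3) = h^2 - 11*h + 24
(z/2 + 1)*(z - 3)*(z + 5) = z^3/2 + 2*z^2 - 11*z/2 - 15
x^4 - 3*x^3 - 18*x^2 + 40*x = x*(x - 5)*(x - 2)*(x + 4)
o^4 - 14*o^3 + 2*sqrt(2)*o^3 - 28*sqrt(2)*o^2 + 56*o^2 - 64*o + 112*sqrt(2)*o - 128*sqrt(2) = (o - 8)*(o - 4)*(o - 2)*(o + 2*sqrt(2))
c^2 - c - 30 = (c - 6)*(c + 5)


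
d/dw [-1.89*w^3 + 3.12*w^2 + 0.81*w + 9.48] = -5.67*w^2 + 6.24*w + 0.81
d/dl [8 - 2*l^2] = -4*l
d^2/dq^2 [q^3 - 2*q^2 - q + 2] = 6*q - 4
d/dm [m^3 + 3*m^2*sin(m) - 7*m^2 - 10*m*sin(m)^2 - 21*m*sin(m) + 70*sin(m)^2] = 3*m^2*cos(m) + 3*m^2 + 6*m*sin(m) - 10*m*sin(2*m) - 21*m*cos(m) - 14*m - 10*sin(m)^2 - 21*sin(m) + 70*sin(2*m)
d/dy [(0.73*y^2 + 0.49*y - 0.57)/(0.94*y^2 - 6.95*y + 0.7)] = (-5.5341*y^2 + 2.0936*y - 3.6185)/(0.8836*y^4 - 13.066*y^3 + 49.6185*y^2 - 9.73*y + 0.49)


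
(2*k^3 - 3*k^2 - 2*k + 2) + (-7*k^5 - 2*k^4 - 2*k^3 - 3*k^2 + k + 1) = -7*k^5 - 2*k^4 - 6*k^2 - k + 3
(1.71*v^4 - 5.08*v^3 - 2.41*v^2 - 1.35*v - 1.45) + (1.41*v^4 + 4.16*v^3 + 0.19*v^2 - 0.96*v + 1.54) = 3.12*v^4 - 0.92*v^3 - 2.22*v^2 - 2.31*v + 0.0900000000000001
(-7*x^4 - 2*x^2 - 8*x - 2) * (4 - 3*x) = 21*x^5 - 28*x^4 + 6*x^3 + 16*x^2 - 26*x - 8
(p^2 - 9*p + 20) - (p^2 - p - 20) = 40 - 8*p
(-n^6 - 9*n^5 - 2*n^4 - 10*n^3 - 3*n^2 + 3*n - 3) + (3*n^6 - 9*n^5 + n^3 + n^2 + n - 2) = 2*n^6 - 18*n^5 - 2*n^4 - 9*n^3 - 2*n^2 + 4*n - 5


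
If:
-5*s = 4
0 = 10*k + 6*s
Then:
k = 12/25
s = -4/5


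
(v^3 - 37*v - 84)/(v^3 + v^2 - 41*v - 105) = (v + 4)/(v + 5)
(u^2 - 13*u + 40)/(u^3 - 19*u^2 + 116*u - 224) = (u - 5)/(u^2 - 11*u + 28)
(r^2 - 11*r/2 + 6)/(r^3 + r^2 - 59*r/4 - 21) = 2*(2*r - 3)/(4*r^2 + 20*r + 21)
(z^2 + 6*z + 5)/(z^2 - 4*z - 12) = (z^2 + 6*z + 5)/(z^2 - 4*z - 12)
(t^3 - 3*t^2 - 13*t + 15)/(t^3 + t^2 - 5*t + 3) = (t - 5)/(t - 1)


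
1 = 1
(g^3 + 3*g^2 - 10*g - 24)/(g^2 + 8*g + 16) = (g^2 - g - 6)/(g + 4)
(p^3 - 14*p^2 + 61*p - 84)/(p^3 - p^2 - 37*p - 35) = (p^2 - 7*p + 12)/(p^2 + 6*p + 5)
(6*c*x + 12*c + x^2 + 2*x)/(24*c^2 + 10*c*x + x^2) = (x + 2)/(4*c + x)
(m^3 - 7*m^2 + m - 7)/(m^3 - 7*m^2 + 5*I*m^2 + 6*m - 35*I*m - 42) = (m + I)/(m + 6*I)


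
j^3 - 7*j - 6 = (j - 3)*(j + 1)*(j + 2)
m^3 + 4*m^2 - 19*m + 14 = (m - 2)*(m - 1)*(m + 7)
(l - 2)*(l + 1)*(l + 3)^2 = l^4 + 5*l^3 + l^2 - 21*l - 18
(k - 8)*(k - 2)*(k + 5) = k^3 - 5*k^2 - 34*k + 80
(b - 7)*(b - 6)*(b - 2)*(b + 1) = b^4 - 14*b^3 + 53*b^2 - 16*b - 84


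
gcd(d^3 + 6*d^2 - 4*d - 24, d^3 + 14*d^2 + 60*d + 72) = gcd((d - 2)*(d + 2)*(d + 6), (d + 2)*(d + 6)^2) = d^2 + 8*d + 12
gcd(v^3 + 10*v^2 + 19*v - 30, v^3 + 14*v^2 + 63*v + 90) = v^2 + 11*v + 30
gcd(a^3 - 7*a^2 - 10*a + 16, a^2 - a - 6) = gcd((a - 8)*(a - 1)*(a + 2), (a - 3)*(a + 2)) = a + 2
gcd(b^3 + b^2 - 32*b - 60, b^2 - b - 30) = b^2 - b - 30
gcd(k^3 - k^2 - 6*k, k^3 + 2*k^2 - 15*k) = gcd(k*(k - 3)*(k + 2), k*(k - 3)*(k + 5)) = k^2 - 3*k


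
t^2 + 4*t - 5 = (t - 1)*(t + 5)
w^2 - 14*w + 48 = (w - 8)*(w - 6)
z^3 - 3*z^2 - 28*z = z*(z - 7)*(z + 4)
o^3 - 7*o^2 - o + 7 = (o - 7)*(o - 1)*(o + 1)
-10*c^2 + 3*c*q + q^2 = (-2*c + q)*(5*c + q)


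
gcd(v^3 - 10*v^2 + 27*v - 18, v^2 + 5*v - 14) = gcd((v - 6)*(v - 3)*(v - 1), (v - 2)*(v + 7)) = 1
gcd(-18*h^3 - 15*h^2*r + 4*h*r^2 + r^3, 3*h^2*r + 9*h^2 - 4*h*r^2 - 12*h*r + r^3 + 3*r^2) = -3*h + r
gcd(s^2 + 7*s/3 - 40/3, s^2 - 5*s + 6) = 1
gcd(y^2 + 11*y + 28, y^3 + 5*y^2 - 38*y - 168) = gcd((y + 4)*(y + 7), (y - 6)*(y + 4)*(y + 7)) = y^2 + 11*y + 28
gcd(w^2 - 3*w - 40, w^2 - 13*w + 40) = w - 8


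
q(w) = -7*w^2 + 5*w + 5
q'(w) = 5 - 14*w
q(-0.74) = -2.53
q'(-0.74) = 15.36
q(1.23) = 0.56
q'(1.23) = -12.22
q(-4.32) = -147.24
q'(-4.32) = 65.48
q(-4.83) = -182.45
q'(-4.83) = 72.62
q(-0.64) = -1.07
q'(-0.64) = 13.96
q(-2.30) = -43.53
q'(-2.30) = 37.20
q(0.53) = 5.68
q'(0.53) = -2.42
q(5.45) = -175.67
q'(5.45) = -71.30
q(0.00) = 5.00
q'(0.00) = 5.00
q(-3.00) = -73.00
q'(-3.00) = 47.00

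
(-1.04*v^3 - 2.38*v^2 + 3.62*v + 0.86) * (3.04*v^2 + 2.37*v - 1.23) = -3.1616*v^5 - 9.7*v^4 + 6.6434*v^3 + 14.1212*v^2 - 2.4144*v - 1.0578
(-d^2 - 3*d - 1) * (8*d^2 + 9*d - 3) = -8*d^4 - 33*d^3 - 32*d^2 + 3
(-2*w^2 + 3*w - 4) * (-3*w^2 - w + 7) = 6*w^4 - 7*w^3 - 5*w^2 + 25*w - 28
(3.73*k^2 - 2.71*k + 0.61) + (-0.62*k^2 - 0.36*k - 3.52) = 3.11*k^2 - 3.07*k - 2.91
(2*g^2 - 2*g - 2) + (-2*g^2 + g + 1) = -g - 1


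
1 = 1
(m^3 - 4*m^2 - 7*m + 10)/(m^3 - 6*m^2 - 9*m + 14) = (m - 5)/(m - 7)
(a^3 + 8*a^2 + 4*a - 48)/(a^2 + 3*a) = (a^3 + 8*a^2 + 4*a - 48)/(a*(a + 3))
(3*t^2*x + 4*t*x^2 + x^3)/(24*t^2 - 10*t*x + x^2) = x*(3*t^2 + 4*t*x + x^2)/(24*t^2 - 10*t*x + x^2)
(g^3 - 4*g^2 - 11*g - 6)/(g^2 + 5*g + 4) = (g^2 - 5*g - 6)/(g + 4)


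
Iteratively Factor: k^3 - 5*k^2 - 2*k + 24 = (k + 2)*(k^2 - 7*k + 12) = (k - 3)*(k + 2)*(k - 4)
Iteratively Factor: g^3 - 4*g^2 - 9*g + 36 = (g - 4)*(g^2 - 9) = (g - 4)*(g - 3)*(g + 3)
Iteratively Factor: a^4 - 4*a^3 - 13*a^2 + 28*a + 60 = (a - 5)*(a^3 + a^2 - 8*a - 12) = (a - 5)*(a + 2)*(a^2 - a - 6) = (a - 5)*(a + 2)^2*(a - 3)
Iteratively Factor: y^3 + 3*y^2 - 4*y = (y + 4)*(y^2 - y) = (y - 1)*(y + 4)*(y)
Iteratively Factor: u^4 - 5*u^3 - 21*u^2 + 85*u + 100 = (u + 1)*(u^3 - 6*u^2 - 15*u + 100) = (u + 1)*(u + 4)*(u^2 - 10*u + 25) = (u - 5)*(u + 1)*(u + 4)*(u - 5)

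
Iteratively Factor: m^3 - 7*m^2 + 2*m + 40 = (m - 5)*(m^2 - 2*m - 8) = (m - 5)*(m - 4)*(m + 2)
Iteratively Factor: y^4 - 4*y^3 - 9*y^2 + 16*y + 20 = (y - 2)*(y^3 - 2*y^2 - 13*y - 10) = (y - 5)*(y - 2)*(y^2 + 3*y + 2) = (y - 5)*(y - 2)*(y + 2)*(y + 1)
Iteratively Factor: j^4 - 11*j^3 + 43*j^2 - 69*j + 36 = (j - 3)*(j^3 - 8*j^2 + 19*j - 12) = (j - 3)^2*(j^2 - 5*j + 4) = (j - 4)*(j - 3)^2*(j - 1)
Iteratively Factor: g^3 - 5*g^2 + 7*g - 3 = (g - 1)*(g^2 - 4*g + 3) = (g - 3)*(g - 1)*(g - 1)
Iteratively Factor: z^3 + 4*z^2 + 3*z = (z + 3)*(z^2 + z) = z*(z + 3)*(z + 1)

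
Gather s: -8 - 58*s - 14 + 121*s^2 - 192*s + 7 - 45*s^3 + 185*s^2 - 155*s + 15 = -45*s^3 + 306*s^2 - 405*s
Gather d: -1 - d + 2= 1 - d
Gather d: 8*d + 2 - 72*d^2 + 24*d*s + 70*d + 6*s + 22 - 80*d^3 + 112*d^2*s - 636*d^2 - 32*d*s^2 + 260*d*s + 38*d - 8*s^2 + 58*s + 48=-80*d^3 + d^2*(112*s - 708) + d*(-32*s^2 + 284*s + 116) - 8*s^2 + 64*s + 72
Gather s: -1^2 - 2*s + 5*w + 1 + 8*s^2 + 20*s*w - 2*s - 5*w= 8*s^2 + s*(20*w - 4)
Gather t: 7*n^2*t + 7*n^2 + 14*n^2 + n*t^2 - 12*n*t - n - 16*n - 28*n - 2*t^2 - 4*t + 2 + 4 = 21*n^2 - 45*n + t^2*(n - 2) + t*(7*n^2 - 12*n - 4) + 6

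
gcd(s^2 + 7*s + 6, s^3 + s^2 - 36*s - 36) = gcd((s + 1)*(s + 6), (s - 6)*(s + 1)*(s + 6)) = s^2 + 7*s + 6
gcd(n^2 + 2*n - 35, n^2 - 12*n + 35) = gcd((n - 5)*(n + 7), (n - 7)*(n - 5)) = n - 5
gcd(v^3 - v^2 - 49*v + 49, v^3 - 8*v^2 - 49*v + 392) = v^2 - 49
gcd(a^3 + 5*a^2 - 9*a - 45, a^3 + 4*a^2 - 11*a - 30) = a^2 + 2*a - 15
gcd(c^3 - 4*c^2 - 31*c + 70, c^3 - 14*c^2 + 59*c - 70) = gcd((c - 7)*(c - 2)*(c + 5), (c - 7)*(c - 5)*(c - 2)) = c^2 - 9*c + 14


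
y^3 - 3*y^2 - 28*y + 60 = (y - 6)*(y - 2)*(y + 5)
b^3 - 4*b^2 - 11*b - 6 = (b - 6)*(b + 1)^2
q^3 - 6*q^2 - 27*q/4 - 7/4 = (q - 7)*(q + 1/2)^2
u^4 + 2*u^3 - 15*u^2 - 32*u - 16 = (u - 4)*(u + 1)^2*(u + 4)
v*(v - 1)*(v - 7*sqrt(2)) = v^3 - 7*sqrt(2)*v^2 - v^2 + 7*sqrt(2)*v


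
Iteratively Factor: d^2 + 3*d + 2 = (d + 1)*(d + 2)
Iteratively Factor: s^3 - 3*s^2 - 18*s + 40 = (s + 4)*(s^2 - 7*s + 10) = (s - 2)*(s + 4)*(s - 5)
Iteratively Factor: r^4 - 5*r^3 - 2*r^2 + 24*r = (r)*(r^3 - 5*r^2 - 2*r + 24) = r*(r - 3)*(r^2 - 2*r - 8) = r*(r - 4)*(r - 3)*(r + 2)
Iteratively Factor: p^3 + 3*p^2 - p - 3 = (p + 3)*(p^2 - 1) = (p + 1)*(p + 3)*(p - 1)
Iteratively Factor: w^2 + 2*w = (w)*(w + 2)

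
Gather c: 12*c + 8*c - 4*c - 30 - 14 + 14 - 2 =16*c - 32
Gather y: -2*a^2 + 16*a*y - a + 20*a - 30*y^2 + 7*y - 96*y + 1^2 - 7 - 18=-2*a^2 + 19*a - 30*y^2 + y*(16*a - 89) - 24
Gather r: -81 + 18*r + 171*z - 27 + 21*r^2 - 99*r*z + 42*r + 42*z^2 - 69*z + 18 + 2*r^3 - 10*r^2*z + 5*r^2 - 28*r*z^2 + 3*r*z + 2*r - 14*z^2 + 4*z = 2*r^3 + r^2*(26 - 10*z) + r*(-28*z^2 - 96*z + 62) + 28*z^2 + 106*z - 90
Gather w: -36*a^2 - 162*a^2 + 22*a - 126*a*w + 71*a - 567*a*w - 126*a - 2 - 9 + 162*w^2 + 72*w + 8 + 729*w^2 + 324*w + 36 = -198*a^2 - 33*a + 891*w^2 + w*(396 - 693*a) + 33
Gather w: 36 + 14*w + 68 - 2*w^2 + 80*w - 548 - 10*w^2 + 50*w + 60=-12*w^2 + 144*w - 384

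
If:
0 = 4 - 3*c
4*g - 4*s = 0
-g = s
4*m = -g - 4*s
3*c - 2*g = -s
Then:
No Solution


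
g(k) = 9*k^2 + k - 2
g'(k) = 18*k + 1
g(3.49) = 111.11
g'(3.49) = 63.82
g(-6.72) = 397.71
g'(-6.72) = -119.96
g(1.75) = 27.31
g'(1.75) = 32.50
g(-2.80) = 65.76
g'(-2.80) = -49.40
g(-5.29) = 244.57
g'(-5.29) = -94.22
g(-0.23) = -1.75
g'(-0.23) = -3.14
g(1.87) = 31.34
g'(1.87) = 34.66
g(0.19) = -1.49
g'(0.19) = 4.42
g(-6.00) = 316.00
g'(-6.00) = -107.00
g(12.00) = 1306.00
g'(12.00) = 217.00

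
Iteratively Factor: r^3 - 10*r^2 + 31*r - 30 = (r - 2)*(r^2 - 8*r + 15) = (r - 3)*(r - 2)*(r - 5)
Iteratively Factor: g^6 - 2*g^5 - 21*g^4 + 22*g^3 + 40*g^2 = (g + 4)*(g^5 - 6*g^4 + 3*g^3 + 10*g^2) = (g - 2)*(g + 4)*(g^4 - 4*g^3 - 5*g^2) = g*(g - 2)*(g + 4)*(g^3 - 4*g^2 - 5*g) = g*(g - 5)*(g - 2)*(g + 4)*(g^2 + g) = g*(g - 5)*(g - 2)*(g + 1)*(g + 4)*(g)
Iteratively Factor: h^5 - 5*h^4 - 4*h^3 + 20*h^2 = (h)*(h^4 - 5*h^3 - 4*h^2 + 20*h) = h*(h - 5)*(h^3 - 4*h) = h*(h - 5)*(h + 2)*(h^2 - 2*h) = h^2*(h - 5)*(h + 2)*(h - 2)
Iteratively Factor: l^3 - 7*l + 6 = (l - 2)*(l^2 + 2*l - 3) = (l - 2)*(l - 1)*(l + 3)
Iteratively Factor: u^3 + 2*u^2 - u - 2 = (u - 1)*(u^2 + 3*u + 2) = (u - 1)*(u + 1)*(u + 2)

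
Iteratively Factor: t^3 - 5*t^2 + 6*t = (t)*(t^2 - 5*t + 6) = t*(t - 3)*(t - 2)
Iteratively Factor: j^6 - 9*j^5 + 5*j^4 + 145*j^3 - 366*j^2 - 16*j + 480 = (j - 4)*(j^5 - 5*j^4 - 15*j^3 + 85*j^2 - 26*j - 120) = (j - 4)*(j - 3)*(j^4 - 2*j^3 - 21*j^2 + 22*j + 40) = (j - 4)*(j - 3)*(j + 1)*(j^3 - 3*j^2 - 18*j + 40) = (j - 4)*(j - 3)*(j - 2)*(j + 1)*(j^2 - j - 20) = (j - 5)*(j - 4)*(j - 3)*(j - 2)*(j + 1)*(j + 4)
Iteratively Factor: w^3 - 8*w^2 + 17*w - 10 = (w - 2)*(w^2 - 6*w + 5) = (w - 2)*(w - 1)*(w - 5)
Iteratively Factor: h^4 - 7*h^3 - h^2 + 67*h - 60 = (h - 1)*(h^3 - 6*h^2 - 7*h + 60) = (h - 1)*(h + 3)*(h^2 - 9*h + 20) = (h - 4)*(h - 1)*(h + 3)*(h - 5)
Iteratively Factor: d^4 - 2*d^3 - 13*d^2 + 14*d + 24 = (d - 4)*(d^3 + 2*d^2 - 5*d - 6) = (d - 4)*(d - 2)*(d^2 + 4*d + 3) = (d - 4)*(d - 2)*(d + 3)*(d + 1)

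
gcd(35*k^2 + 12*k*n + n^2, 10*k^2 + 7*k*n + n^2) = 5*k + n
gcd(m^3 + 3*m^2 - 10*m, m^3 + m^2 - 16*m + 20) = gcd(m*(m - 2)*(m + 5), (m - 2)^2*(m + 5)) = m^2 + 3*m - 10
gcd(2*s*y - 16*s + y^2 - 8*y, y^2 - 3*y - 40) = y - 8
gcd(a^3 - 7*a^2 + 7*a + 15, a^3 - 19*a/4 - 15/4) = a + 1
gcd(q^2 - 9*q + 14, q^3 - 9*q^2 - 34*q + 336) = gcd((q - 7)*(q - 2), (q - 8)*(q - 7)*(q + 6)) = q - 7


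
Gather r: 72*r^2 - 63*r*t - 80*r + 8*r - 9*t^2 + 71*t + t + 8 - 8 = 72*r^2 + r*(-63*t - 72) - 9*t^2 + 72*t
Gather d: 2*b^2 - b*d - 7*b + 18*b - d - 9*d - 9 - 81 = 2*b^2 + 11*b + d*(-b - 10) - 90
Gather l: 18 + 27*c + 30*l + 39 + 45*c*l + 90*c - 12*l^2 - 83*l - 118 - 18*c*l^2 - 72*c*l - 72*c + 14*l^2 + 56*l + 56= 45*c + l^2*(2 - 18*c) + l*(3 - 27*c) - 5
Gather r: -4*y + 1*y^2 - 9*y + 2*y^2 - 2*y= 3*y^2 - 15*y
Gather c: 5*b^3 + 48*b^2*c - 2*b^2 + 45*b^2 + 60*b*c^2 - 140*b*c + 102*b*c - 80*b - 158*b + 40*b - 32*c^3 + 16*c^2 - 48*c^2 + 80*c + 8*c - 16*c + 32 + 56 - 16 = 5*b^3 + 43*b^2 - 198*b - 32*c^3 + c^2*(60*b - 32) + c*(48*b^2 - 38*b + 72) + 72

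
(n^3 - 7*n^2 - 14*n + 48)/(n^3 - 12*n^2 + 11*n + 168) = (n - 2)/(n - 7)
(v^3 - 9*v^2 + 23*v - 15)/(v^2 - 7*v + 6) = (v^2 - 8*v + 15)/(v - 6)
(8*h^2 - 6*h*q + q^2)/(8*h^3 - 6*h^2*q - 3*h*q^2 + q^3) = (-2*h + q)/(-2*h^2 + h*q + q^2)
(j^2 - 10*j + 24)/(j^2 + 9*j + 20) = (j^2 - 10*j + 24)/(j^2 + 9*j + 20)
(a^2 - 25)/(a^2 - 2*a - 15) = (a + 5)/(a + 3)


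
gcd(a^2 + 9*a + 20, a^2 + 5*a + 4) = a + 4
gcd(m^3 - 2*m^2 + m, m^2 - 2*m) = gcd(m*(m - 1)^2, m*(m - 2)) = m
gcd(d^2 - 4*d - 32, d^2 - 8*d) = d - 8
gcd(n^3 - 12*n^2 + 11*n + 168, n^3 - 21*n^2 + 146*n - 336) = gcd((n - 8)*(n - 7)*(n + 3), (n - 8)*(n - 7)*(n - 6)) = n^2 - 15*n + 56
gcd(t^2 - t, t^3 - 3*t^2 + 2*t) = t^2 - t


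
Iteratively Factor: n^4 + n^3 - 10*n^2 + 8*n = (n + 4)*(n^3 - 3*n^2 + 2*n) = (n - 2)*(n + 4)*(n^2 - n) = (n - 2)*(n - 1)*(n + 4)*(n)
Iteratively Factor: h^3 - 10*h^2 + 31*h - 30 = (h - 3)*(h^2 - 7*h + 10) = (h - 3)*(h - 2)*(h - 5)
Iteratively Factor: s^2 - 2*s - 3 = (s + 1)*(s - 3)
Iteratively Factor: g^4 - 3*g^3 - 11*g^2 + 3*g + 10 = (g - 1)*(g^3 - 2*g^2 - 13*g - 10) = (g - 1)*(g + 1)*(g^2 - 3*g - 10) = (g - 5)*(g - 1)*(g + 1)*(g + 2)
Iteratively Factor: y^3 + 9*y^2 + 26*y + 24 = (y + 3)*(y^2 + 6*y + 8) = (y + 3)*(y + 4)*(y + 2)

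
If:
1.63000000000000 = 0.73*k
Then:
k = 2.23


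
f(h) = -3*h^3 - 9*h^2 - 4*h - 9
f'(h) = -9*h^2 - 18*h - 4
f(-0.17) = -8.57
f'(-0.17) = -1.20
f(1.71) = -57.16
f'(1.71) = -61.10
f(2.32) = -104.18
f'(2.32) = -94.20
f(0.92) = -22.63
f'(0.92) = -28.18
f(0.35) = -11.63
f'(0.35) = -11.40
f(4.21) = -409.21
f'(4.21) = -239.30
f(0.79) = -19.26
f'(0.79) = -23.84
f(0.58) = -14.93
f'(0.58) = -17.47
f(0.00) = -9.00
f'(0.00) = -4.00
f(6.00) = -1005.00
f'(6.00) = -436.00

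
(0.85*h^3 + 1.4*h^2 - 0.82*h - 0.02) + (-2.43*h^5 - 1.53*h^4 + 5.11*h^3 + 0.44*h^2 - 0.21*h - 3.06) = -2.43*h^5 - 1.53*h^4 + 5.96*h^3 + 1.84*h^2 - 1.03*h - 3.08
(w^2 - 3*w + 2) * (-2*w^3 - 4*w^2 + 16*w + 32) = -2*w^5 + 2*w^4 + 24*w^3 - 24*w^2 - 64*w + 64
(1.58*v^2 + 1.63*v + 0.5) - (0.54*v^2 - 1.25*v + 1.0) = 1.04*v^2 + 2.88*v - 0.5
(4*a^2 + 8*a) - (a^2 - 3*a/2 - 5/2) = 3*a^2 + 19*a/2 + 5/2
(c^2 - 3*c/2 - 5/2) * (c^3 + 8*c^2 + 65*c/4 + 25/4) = c^5 + 13*c^4/2 + 7*c^3/4 - 305*c^2/8 - 50*c - 125/8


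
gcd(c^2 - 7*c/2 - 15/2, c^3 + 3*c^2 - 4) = 1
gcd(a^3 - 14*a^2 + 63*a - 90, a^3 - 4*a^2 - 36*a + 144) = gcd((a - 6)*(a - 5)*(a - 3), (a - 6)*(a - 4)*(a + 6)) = a - 6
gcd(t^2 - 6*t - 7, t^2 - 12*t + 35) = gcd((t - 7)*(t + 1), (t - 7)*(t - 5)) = t - 7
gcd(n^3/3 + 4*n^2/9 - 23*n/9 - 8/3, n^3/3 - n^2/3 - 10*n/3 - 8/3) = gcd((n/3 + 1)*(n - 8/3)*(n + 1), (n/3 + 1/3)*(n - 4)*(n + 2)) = n + 1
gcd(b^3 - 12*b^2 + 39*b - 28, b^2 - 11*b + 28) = b^2 - 11*b + 28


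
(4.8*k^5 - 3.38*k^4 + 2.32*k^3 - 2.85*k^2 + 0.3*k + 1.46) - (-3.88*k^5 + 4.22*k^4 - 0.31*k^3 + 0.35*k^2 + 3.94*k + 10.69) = 8.68*k^5 - 7.6*k^4 + 2.63*k^3 - 3.2*k^2 - 3.64*k - 9.23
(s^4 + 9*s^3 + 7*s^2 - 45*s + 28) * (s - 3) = s^5 + 6*s^4 - 20*s^3 - 66*s^2 + 163*s - 84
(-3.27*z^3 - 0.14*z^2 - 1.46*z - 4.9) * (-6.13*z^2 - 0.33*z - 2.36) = 20.0451*z^5 + 1.9373*z^4 + 16.7132*z^3 + 30.8492*z^2 + 5.0626*z + 11.564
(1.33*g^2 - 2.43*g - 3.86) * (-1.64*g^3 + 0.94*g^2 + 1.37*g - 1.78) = -2.1812*g^5 + 5.2354*g^4 + 5.8683*g^3 - 9.3249*g^2 - 0.962800000000001*g + 6.8708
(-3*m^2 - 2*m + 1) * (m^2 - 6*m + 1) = -3*m^4 + 16*m^3 + 10*m^2 - 8*m + 1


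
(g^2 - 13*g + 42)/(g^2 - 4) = (g^2 - 13*g + 42)/(g^2 - 4)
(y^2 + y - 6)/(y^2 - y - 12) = (y - 2)/(y - 4)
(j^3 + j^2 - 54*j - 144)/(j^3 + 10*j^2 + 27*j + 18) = (j - 8)/(j + 1)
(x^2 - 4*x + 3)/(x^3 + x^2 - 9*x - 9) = (x - 1)/(x^2 + 4*x + 3)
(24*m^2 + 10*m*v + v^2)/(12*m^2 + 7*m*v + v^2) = (6*m + v)/(3*m + v)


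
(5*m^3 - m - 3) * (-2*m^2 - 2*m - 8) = -10*m^5 - 10*m^4 - 38*m^3 + 8*m^2 + 14*m + 24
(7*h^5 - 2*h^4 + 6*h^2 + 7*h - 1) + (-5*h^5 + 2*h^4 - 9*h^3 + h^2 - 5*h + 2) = 2*h^5 - 9*h^3 + 7*h^2 + 2*h + 1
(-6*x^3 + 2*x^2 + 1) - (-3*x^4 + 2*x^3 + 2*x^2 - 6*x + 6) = 3*x^4 - 8*x^3 + 6*x - 5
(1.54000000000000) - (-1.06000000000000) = 2.60000000000000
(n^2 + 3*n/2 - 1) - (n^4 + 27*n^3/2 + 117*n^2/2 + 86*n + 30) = -n^4 - 27*n^3/2 - 115*n^2/2 - 169*n/2 - 31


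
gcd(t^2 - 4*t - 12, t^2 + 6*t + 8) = t + 2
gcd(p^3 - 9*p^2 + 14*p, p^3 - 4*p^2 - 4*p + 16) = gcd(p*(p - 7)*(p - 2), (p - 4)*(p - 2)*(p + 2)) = p - 2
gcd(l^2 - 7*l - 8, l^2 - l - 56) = l - 8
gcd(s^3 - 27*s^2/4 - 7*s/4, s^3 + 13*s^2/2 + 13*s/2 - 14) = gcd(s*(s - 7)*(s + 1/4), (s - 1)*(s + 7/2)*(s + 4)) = 1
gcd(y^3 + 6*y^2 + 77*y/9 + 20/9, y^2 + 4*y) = y + 4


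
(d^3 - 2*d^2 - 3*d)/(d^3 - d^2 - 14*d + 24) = d*(d + 1)/(d^2 + 2*d - 8)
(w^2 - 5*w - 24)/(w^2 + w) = (w^2 - 5*w - 24)/(w*(w + 1))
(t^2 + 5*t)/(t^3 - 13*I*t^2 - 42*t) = (t + 5)/(t^2 - 13*I*t - 42)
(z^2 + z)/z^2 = (z + 1)/z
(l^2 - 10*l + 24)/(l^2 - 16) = (l - 6)/(l + 4)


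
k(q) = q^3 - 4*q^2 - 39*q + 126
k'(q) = 3*q^2 - 8*q - 39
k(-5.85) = 17.06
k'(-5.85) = 110.47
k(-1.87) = 178.40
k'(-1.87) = -13.55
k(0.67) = 98.38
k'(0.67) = -43.01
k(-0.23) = 134.75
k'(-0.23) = -37.00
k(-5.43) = 59.73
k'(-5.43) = 92.89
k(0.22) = 117.24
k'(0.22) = -40.61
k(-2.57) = 182.84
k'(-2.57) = 1.37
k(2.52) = 18.32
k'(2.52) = -40.11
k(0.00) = 126.00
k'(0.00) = -39.00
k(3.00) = 0.00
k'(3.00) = -36.00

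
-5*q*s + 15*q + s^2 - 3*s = (-5*q + s)*(s - 3)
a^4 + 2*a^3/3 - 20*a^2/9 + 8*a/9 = a*(a - 2/3)^2*(a + 2)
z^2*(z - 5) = z^3 - 5*z^2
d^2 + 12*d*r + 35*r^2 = (d + 5*r)*(d + 7*r)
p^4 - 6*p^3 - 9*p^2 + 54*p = p*(p - 6)*(p - 3)*(p + 3)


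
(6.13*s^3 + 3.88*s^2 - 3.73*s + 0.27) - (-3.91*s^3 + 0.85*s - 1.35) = 10.04*s^3 + 3.88*s^2 - 4.58*s + 1.62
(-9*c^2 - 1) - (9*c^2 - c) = -18*c^2 + c - 1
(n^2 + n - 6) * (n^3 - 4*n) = n^5 + n^4 - 10*n^3 - 4*n^2 + 24*n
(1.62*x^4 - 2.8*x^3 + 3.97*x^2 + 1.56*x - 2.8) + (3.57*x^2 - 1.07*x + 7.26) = 1.62*x^4 - 2.8*x^3 + 7.54*x^2 + 0.49*x + 4.46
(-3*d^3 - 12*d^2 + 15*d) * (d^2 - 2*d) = -3*d^5 - 6*d^4 + 39*d^3 - 30*d^2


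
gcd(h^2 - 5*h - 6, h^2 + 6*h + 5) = h + 1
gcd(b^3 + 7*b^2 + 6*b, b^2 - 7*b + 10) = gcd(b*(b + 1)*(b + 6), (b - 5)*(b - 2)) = 1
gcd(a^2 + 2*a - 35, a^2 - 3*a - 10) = a - 5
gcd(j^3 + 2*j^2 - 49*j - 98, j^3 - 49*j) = j^2 - 49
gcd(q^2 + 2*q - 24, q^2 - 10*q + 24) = q - 4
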